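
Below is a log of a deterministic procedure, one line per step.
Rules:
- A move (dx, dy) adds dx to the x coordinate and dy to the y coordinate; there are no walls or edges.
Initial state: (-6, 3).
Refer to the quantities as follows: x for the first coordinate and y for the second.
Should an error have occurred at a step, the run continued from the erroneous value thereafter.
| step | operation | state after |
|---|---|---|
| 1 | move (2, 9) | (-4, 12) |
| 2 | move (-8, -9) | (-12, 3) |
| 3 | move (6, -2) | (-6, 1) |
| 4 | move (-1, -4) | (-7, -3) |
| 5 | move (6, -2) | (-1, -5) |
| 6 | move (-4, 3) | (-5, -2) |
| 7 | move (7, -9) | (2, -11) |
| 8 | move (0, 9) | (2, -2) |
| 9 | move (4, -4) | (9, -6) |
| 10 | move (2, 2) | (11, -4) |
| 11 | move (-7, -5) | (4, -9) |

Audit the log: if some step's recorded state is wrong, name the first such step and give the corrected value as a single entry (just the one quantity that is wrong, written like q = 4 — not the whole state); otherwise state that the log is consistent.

step 9, x = 6

Recomputing the run from the initial state:
step 1: x = -4, y = 12
step 2: x = -12, y = 3
step 3: x = -6, y = 1
step 4: x = -7, y = -3
step 5: x = -1, y = -5
step 6: x = -5, y = -2
step 7: x = 2, y = -11
step 8: x = 2, y = -2
step 9: x = 6, y = -6
step 10: x = 8, y = -4
step 11: x = 1, y = -9
The first disagreement with the log is at step 9, where the value should be x = 6.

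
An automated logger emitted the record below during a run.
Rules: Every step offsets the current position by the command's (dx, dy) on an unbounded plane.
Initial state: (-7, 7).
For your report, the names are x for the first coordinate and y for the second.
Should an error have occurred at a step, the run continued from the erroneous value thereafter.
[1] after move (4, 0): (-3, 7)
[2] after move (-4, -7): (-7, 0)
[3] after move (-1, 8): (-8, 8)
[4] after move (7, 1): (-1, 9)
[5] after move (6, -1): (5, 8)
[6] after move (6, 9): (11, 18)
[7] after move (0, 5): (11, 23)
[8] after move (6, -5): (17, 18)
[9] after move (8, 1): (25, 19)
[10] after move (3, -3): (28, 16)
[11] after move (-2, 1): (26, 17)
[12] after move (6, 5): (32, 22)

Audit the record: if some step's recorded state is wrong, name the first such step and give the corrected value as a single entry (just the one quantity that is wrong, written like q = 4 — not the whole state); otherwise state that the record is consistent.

Recomputing the run from the initial state:
step 1: x = -3, y = 7
step 2: x = -7, y = 0
step 3: x = -8, y = 8
step 4: x = -1, y = 9
step 5: x = 5, y = 8
step 6: x = 11, y = 17
step 7: x = 11, y = 22
step 8: x = 17, y = 17
step 9: x = 25, y = 18
step 10: x = 28, y = 15
step 11: x = 26, y = 16
step 12: x = 32, y = 21
The first disagreement with the record is at step 6, where the value should be y = 17.

step 6, y = 17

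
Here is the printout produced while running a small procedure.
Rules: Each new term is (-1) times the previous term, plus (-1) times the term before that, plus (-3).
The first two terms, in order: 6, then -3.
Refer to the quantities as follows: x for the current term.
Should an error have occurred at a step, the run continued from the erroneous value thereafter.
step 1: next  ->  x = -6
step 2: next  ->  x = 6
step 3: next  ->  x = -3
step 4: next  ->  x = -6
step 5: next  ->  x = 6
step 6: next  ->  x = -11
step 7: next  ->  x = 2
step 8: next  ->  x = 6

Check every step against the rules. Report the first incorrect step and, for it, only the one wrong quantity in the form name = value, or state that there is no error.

step 6, x = -3

Step 1: x = -1*(-3) + (-1)*(6) + (-3) = -6 — confirmed correct.
Step 2: x = -1*(-6) + (-1)*(-3) + (-3) = 6 — same as recorded.
Step 3: x = -1*(6) + (-1)*(-6) + (-3) = -3 — agrees with the printout.
Step 4: x = -1*(-3) + (-1)*(6) + (-3) = -6 — in agreement.
Step 5: x = -1*(-6) + (-1)*(-3) + (-3) = 6 — verified.
Step 6: x = -1*(6) + (-1)*(-6) + (-3) = -3 — this is not what the printout shows.
That makes step 6 the first incorrect line — x = -3 is what it should show.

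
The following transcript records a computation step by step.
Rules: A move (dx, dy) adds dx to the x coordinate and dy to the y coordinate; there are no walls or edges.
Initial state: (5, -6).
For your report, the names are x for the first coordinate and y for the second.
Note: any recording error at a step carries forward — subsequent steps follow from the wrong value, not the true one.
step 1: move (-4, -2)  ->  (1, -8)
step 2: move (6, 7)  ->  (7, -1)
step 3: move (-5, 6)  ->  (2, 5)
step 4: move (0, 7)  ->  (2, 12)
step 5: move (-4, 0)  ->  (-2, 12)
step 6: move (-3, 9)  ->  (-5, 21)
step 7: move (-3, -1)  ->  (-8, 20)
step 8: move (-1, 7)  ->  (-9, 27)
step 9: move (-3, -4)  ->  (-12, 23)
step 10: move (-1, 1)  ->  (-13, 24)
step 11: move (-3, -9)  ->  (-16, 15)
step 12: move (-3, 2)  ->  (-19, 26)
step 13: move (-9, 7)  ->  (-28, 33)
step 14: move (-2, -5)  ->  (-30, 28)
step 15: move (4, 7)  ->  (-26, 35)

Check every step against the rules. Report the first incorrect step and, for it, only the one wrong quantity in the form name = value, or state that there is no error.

Recomputing the run from the initial state:
step 1: x = 1, y = -8
step 2: x = 7, y = -1
step 3: x = 2, y = 5
step 4: x = 2, y = 12
step 5: x = -2, y = 12
step 6: x = -5, y = 21
step 7: x = -8, y = 20
step 8: x = -9, y = 27
step 9: x = -12, y = 23
step 10: x = -13, y = 24
step 11: x = -16, y = 15
step 12: x = -19, y = 17
step 13: x = -28, y = 24
step 14: x = -30, y = 19
step 15: x = -26, y = 26
The first disagreement with the transcript is at step 12, where the value should be y = 17.

step 12, y = 17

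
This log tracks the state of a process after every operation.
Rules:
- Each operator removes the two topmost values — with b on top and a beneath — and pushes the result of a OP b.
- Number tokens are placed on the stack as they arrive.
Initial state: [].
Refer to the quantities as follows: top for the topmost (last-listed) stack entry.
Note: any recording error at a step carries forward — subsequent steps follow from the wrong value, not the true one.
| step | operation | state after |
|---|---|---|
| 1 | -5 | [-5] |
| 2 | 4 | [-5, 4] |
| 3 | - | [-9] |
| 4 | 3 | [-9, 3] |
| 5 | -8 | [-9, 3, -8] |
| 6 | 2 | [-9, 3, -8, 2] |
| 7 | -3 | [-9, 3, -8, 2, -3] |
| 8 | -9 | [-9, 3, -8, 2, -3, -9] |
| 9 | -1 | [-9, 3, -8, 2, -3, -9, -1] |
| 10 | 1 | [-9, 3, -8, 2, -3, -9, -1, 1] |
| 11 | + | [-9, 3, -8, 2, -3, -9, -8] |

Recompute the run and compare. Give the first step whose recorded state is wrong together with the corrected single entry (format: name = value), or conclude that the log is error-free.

step 11, top = 0

step 1: push -5: top = -5 -> agrees with the log
step 2: push 4: top = 4 -> in agreement
step 3: -5 - 4 = -9 -> same as recorded
step 4: push 3: top = 3 -> exactly as logged
step 5: push -8: top = -8 -> in agreement
step 6: push 2: top = 2 -> confirmed correct
step 7: push -3: top = -3 -> exactly as logged
step 8: push -9: top = -9 -> consistent with the log
step 9: push -1: top = -1 -> exactly as logged
step 10: push 1: top = 1 -> confirmed correct
step 11: -1 + 1 = 0 -> first mismatch against the log
So the first discrepancy is step 11, where the right value is top = 0.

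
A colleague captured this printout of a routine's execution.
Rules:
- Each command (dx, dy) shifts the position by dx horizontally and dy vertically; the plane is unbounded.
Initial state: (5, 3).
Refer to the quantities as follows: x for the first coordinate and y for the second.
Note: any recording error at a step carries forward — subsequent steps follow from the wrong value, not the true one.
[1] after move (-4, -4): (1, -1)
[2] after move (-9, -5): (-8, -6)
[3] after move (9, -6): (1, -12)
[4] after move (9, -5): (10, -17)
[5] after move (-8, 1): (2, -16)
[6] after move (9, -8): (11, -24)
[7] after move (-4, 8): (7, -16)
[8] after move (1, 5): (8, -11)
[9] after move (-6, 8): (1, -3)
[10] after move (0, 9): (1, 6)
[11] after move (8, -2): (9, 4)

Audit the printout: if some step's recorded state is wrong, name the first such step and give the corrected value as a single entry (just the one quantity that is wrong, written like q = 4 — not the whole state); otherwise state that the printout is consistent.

step 9, x = 2

Step 1: x = 5 + (-4) = 1, y = 3 + (-4) = -1 — consistent with the printout.
Step 2: x = 1 + (-9) = -8, y = -1 + (-5) = -6 — verified.
Step 3: x = -8 + (9) = 1, y = -6 + (-6) = -12 — same as recorded.
Step 4: x = 1 + (9) = 10, y = -12 + (-5) = -17 — confirmed correct.
Step 5: x = 10 + (-8) = 2, y = -17 + (1) = -16 — agrees with the printout.
Step 6: x = 2 + (9) = 11, y = -16 + (-8) = -24 — in agreement.
Step 7: x = 11 + (-4) = 7, y = -24 + (8) = -16 — in agreement.
Step 8: x = 7 + (1) = 8, y = -16 + (5) = -11 — no discrepancy.
Step 9: x = 8 + (-6) = 2, y = -11 + (8) = -3 — the printout disagrees here.
That makes step 9 the first incorrect line — x = 2 is what it should show.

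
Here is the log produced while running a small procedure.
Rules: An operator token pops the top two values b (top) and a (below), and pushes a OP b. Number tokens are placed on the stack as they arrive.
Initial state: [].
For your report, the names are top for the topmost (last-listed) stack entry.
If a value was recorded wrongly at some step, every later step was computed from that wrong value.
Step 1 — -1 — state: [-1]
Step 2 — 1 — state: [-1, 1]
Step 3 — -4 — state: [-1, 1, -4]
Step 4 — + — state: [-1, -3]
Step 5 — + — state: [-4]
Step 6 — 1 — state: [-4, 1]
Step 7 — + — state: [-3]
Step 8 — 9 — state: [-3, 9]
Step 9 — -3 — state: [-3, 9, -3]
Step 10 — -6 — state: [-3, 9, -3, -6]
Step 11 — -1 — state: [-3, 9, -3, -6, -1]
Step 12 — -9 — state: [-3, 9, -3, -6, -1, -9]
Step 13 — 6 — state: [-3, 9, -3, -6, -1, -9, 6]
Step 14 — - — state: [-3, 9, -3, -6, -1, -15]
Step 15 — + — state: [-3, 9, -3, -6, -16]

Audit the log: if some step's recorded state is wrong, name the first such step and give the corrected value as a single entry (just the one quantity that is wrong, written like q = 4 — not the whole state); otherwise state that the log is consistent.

1. push -1: top = -1 (matches)
2. push 1: top = 1 (checks out)
3. push -4: top = -4 (checks out)
4. 1 + -4 = -3 (matches)
5. -1 + -3 = -4 (confirmed correct)
6. push 1: top = 1 (agrees with the log)
7. -4 + 1 = -3 (verified)
8. push 9: top = 9 (confirmed correct)
9. push -3: top = -3 (agrees with the log)
10. push -6: top = -6 (in agreement)
11. push -1: top = -1 (exactly as logged)
12. push -9: top = -9 (agrees with the log)
13. push 6: top = 6 (same as recorded)
14. -9 - 6 = -15 (checks out)
15. -1 + -15 = -16 (matches)
No step deviates from the rules.

no error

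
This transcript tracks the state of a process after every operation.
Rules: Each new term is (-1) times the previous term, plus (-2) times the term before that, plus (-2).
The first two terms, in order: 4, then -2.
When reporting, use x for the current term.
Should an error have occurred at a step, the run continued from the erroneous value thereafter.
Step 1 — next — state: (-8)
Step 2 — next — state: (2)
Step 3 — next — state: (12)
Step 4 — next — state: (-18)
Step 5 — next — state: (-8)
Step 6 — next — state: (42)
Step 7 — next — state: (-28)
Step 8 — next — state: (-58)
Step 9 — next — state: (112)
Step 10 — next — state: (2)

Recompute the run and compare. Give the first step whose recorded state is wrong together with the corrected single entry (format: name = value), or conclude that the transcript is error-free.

step 1: x = -1*(-2) + (-2)*(4) + (-2) = -8 -> consistent with the transcript
step 2: x = -1*(-8) + (-2)*(-2) + (-2) = 10 -> the transcript disagrees here
The earliest wrong entry is at step 2: it should read x = 10.

step 2, x = 10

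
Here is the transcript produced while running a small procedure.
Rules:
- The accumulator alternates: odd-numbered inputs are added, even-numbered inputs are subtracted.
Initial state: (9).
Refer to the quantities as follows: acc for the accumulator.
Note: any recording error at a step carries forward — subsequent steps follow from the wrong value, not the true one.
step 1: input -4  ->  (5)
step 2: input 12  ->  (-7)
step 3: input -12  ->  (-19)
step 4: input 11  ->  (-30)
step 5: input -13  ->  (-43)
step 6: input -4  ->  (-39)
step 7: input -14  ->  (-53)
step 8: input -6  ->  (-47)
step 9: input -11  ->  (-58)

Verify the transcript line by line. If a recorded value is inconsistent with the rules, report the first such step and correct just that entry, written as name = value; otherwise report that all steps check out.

Recomputing the run from the initial state:
step 1: acc = 5
step 2: acc = -7
step 3: acc = -19
step 4: acc = -30
step 5: acc = -43
step 6: acc = -39
step 7: acc = -53
step 8: acc = -47
step 9: acc = -58
This matches the transcript at every step.

no error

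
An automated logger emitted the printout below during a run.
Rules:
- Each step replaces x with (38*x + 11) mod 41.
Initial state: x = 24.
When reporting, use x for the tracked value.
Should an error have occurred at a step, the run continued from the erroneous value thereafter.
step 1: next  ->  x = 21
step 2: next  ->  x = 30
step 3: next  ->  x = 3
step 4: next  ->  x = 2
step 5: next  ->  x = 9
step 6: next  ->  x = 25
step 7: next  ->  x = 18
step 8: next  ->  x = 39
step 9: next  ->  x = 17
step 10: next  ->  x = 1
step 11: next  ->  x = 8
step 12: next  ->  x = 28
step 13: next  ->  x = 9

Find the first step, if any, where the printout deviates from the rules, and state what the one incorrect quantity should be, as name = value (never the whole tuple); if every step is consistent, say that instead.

Recomputing the run from the initial state:
step 1: x = 21
step 2: x = 30
step 3: x = 3
step 4: x = 2
step 5: x = 5
step 6: x = 37
step 7: x = 23
step 8: x = 24
step 9: x = 21
step 10: x = 30
step 11: x = 3
step 12: x = 2
step 13: x = 5
The first disagreement with the printout is at step 5, where the value should be x = 5.

step 5, x = 5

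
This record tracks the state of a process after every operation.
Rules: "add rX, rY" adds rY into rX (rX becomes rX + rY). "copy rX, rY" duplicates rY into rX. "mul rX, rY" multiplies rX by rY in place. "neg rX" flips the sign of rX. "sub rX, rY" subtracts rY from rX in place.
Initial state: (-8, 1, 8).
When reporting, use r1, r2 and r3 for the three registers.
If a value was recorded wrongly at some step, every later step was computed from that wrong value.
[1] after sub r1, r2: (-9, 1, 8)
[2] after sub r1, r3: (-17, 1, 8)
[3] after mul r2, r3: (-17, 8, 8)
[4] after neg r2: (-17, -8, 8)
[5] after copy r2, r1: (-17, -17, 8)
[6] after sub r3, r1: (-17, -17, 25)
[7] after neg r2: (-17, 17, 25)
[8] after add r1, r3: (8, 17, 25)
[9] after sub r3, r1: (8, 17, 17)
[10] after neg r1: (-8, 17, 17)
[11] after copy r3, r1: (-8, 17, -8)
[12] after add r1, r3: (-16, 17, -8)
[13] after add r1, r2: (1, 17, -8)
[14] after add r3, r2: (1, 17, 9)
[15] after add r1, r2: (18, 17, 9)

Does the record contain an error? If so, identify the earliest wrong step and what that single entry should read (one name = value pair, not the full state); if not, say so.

Recomputing the run from the initial state:
step 1: r1 = -9, r2 = 1, r3 = 8
step 2: r1 = -17, r2 = 1, r3 = 8
step 3: r1 = -17, r2 = 8, r3 = 8
step 4: r1 = -17, r2 = -8, r3 = 8
step 5: r1 = -17, r2 = -17, r3 = 8
step 6: r1 = -17, r2 = -17, r3 = 25
step 7: r1 = -17, r2 = 17, r3 = 25
step 8: r1 = 8, r2 = 17, r3 = 25
step 9: r1 = 8, r2 = 17, r3 = 17
step 10: r1 = -8, r2 = 17, r3 = 17
step 11: r1 = -8, r2 = 17, r3 = -8
step 12: r1 = -16, r2 = 17, r3 = -8
step 13: r1 = 1, r2 = 17, r3 = -8
step 14: r1 = 1, r2 = 17, r3 = 9
step 15: r1 = 18, r2 = 17, r3 = 9
This matches the record at every step.

no error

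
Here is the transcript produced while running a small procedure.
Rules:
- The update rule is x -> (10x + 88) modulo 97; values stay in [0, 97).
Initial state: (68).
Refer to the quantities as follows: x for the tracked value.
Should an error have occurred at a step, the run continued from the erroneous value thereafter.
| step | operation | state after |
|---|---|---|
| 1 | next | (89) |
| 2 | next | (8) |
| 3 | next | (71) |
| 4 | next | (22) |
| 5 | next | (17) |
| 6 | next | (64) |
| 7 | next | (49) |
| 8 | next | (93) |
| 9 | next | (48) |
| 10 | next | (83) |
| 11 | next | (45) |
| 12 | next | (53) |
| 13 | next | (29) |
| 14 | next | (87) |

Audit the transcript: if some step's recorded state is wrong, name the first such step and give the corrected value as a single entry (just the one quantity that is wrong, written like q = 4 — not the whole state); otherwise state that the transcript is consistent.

step 13, x = 36

Recomputing the run from the initial state:
step 1: x = 89
step 2: x = 8
step 3: x = 71
step 4: x = 22
step 5: x = 17
step 6: x = 64
step 7: x = 49
step 8: x = 93
step 9: x = 48
step 10: x = 83
step 11: x = 45
step 12: x = 53
step 13: x = 36
step 14: x = 60
The first disagreement with the transcript is at step 13, where the value should be x = 36.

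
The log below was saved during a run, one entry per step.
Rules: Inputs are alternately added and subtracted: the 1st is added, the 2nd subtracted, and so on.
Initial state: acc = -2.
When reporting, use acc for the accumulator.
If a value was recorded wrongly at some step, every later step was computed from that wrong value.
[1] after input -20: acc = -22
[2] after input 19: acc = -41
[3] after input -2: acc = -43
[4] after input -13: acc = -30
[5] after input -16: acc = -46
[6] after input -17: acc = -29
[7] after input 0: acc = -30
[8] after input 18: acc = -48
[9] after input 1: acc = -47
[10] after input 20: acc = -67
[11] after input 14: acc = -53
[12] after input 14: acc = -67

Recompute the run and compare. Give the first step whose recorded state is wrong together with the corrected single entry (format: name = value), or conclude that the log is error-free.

1. acc = -2 + -20 = -22 (consistent with the log)
2. acc = -22 - 19 = -41 (verified)
3. acc = -41 + -2 = -43 (confirmed correct)
4. acc = -43 - -13 = -30 (in agreement)
5. acc = -30 + -16 = -46 (verified)
6. acc = -46 - -17 = -29 (same as recorded)
7. acc = -29 + 0 = -29 (the entry is off here)
The earliest wrong entry is at step 7: it should read acc = -29.

step 7, acc = -29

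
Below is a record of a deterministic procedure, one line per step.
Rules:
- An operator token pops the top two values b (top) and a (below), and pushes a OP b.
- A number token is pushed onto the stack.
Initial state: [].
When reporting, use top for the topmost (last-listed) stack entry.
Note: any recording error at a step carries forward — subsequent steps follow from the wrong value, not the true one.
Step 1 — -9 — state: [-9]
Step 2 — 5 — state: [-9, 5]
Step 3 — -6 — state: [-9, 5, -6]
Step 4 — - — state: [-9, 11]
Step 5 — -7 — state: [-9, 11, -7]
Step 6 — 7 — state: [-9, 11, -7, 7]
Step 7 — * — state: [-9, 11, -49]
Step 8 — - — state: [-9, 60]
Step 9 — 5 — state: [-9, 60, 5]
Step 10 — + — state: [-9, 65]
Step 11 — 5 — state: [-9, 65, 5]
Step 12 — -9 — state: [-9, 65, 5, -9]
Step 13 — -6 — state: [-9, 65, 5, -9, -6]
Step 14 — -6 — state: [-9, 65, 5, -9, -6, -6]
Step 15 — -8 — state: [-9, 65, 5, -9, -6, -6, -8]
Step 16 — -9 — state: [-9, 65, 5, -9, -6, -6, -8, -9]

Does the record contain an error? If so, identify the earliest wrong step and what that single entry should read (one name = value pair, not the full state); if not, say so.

Recomputing the run from the initial state:
step 1: [-9]
step 2: [-9, 5]
step 3: [-9, 5, -6]
step 4: [-9, 11]
step 5: [-9, 11, -7]
step 6: [-9, 11, -7, 7]
step 7: [-9, 11, -49]
step 8: [-9, 60]
step 9: [-9, 60, 5]
step 10: [-9, 65]
step 11: [-9, 65, 5]
step 12: [-9, 65, 5, -9]
step 13: [-9, 65, 5, -9, -6]
step 14: [-9, 65, 5, -9, -6, -6]
step 15: [-9, 65, 5, -9, -6, -6, -8]
step 16: [-9, 65, 5, -9, -6, -6, -8, -9]
This matches the record at every step.

no error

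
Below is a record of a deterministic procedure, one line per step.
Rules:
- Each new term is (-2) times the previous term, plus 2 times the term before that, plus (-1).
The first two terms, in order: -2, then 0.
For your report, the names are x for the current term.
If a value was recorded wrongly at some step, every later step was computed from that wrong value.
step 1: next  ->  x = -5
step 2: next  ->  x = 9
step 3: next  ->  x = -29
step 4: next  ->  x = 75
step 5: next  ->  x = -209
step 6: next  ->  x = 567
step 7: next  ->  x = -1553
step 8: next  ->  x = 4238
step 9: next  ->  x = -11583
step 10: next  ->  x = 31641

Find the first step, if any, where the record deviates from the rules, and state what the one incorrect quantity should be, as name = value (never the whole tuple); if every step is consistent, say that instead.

Step 1: x = -2*(0) + (2)*(-2) + (-1) = -5 — matches.
Step 2: x = -2*(-5) + (2)*(0) + (-1) = 9 — same as recorded.
Step 3: x = -2*(9) + (2)*(-5) + (-1) = -29 — in agreement.
Step 4: x = -2*(-29) + (2)*(9) + (-1) = 75 — exactly as logged.
Step 5: x = -2*(75) + (2)*(-29) + (-1) = -209 — confirmed correct.
Step 6: x = -2*(-209) + (2)*(75) + (-1) = 567 — checks out.
Step 7: x = -2*(567) + (2)*(-209) + (-1) = -1553 — checks out.
Step 8: x = -2*(-1553) + (2)*(567) + (-1) = 4239 — this is not what the record shows.
The audit stops at step 8: the recorded entry is wrong and should be x = 4239.

step 8, x = 4239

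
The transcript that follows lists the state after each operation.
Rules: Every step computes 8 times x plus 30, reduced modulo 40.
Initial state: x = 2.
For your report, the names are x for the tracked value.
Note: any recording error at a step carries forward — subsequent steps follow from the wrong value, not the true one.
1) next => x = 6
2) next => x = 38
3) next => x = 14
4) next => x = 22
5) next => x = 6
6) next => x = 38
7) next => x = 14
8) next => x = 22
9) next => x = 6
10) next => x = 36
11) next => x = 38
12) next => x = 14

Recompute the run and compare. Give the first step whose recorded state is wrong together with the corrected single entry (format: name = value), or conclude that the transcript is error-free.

Recomputing the run from the initial state:
step 1: x = 6
step 2: x = 38
step 3: x = 14
step 4: x = 22
step 5: x = 6
step 6: x = 38
step 7: x = 14
step 8: x = 22
step 9: x = 6
step 10: x = 38
step 11: x = 14
step 12: x = 22
The first disagreement with the transcript is at step 10, where the value should be x = 38.

step 10, x = 38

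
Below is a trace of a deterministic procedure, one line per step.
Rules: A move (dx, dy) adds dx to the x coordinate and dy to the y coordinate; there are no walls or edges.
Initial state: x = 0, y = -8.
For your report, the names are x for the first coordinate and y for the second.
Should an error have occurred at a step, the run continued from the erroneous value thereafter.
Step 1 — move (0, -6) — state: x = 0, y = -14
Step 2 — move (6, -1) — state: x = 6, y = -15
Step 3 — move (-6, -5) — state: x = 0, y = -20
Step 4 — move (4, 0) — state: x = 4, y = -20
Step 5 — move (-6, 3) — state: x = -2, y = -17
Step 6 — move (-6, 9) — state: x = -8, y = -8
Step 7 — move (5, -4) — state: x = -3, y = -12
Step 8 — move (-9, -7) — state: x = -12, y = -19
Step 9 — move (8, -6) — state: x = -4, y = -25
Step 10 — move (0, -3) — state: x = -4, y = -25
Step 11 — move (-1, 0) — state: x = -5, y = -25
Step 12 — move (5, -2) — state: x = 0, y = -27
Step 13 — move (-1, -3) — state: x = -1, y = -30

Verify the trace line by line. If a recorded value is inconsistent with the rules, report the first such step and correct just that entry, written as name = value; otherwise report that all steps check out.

1. x = 0 + (0) = 0, y = -8 + (-6) = -14 (verified)
2. x = 0 + (6) = 6, y = -14 + (-1) = -15 (consistent with the trace)
3. x = 6 + (-6) = 0, y = -15 + (-5) = -20 (no discrepancy)
4. x = 0 + (4) = 4, y = -20 + (0) = -20 (in agreement)
5. x = 4 + (-6) = -2, y = -20 + (3) = -17 (in agreement)
6. x = -2 + (-6) = -8, y = -17 + (9) = -8 (checks out)
7. x = -8 + (5) = -3, y = -8 + (-4) = -12 (agrees with the trace)
8. x = -3 + (-9) = -12, y = -12 + (-7) = -19 (same as recorded)
9. x = -12 + (8) = -4, y = -19 + (-6) = -25 (verified)
10. x = -4 + (0) = -4, y = -25 + (-3) = -28 (the recorded entry deviates here)
Conclusion: step 10 carries the first error; the entry should be y = -28.

step 10, y = -28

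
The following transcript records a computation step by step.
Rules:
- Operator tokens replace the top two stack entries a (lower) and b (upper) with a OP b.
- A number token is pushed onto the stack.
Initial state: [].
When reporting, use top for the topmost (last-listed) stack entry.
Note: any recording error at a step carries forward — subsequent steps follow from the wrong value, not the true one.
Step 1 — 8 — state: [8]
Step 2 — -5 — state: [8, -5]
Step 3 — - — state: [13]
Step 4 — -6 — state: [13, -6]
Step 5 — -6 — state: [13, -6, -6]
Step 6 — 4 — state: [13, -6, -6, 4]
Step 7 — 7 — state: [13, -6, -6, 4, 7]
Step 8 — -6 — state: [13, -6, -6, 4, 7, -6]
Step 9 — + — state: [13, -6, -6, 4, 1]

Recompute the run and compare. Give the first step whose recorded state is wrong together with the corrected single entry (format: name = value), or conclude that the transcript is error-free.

1. push 8: top = 8 (agrees with the transcript)
2. push -5: top = -5 (same as recorded)
3. 8 - -5 = 13 (exactly as logged)
4. push -6: top = -6 (same as recorded)
5. push -6: top = -6 (consistent with the transcript)
6. push 4: top = 4 (same as recorded)
7. push 7: top = 7 (matches)
8. push -6: top = -6 (confirmed correct)
9. 7 + -6 = 1 (agrees with the transcript)
All steps check out; nothing to correct.

no error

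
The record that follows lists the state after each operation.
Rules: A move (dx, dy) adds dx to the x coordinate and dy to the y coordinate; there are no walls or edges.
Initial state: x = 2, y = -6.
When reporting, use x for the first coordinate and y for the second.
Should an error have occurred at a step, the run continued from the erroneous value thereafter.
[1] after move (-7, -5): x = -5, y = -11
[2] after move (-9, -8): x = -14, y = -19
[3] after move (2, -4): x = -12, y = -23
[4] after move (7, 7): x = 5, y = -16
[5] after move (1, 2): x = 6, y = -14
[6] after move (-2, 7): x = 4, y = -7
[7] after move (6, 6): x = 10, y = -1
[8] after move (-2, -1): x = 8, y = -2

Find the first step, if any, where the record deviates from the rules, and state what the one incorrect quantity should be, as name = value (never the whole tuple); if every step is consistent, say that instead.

step 1: x = 2 + (-7) = -5, y = -6 + (-5) = -11 -> checks out
step 2: x = -5 + (-9) = -14, y = -11 + (-8) = -19 -> same as recorded
step 3: x = -14 + (2) = -12, y = -19 + (-4) = -23 -> no discrepancy
step 4: x = -12 + (7) = -5, y = -23 + (7) = -16 -> the entry is off here
So the first discrepancy is step 4, where the right value is x = -5.

step 4, x = -5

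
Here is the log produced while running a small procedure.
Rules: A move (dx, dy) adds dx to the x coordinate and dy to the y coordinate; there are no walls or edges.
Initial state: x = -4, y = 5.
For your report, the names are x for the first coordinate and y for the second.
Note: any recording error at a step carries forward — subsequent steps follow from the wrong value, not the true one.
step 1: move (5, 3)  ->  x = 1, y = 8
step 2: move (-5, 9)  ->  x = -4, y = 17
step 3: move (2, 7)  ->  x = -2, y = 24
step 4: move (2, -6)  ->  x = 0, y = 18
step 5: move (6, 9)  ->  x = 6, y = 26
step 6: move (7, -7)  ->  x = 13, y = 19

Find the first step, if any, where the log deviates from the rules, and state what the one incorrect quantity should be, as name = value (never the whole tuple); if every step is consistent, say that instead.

step 5, y = 27

step 1: x = -4 + (5) = 1, y = 5 + (3) = 8 -> exactly as logged
step 2: x = 1 + (-5) = -4, y = 8 + (9) = 17 -> consistent with the log
step 3: x = -4 + (2) = -2, y = 17 + (7) = 24 -> consistent with the log
step 4: x = -2 + (2) = 0, y = 24 + (-6) = 18 -> confirmed correct
step 5: x = 0 + (6) = 6, y = 18 + (9) = 27 -> first mismatch against the log
The earliest wrong entry is at step 5: it should read y = 27.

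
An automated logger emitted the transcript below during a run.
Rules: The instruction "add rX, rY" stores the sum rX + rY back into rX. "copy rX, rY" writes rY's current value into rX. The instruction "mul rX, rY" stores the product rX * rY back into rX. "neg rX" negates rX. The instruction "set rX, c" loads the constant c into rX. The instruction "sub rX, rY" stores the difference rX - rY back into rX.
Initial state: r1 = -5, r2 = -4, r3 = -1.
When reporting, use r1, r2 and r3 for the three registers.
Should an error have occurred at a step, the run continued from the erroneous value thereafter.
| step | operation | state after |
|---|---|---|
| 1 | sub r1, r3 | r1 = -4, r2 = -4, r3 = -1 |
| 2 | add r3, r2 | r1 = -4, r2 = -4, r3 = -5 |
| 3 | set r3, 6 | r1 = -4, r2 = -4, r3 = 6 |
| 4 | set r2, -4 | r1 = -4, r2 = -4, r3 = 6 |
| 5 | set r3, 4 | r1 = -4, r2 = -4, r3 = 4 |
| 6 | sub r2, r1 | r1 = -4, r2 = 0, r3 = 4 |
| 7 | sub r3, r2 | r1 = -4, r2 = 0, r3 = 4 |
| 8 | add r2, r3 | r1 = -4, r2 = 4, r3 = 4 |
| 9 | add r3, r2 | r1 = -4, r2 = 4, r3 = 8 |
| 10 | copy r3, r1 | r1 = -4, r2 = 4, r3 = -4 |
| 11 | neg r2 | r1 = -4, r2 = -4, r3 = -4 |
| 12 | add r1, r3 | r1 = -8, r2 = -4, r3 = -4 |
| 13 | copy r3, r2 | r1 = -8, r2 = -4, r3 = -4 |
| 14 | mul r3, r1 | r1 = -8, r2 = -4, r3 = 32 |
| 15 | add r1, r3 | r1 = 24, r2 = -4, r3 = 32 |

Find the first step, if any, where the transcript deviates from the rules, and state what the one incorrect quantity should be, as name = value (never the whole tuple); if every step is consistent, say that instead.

1. r1 = -5 - -1 = -4 (same as recorded)
2. r3 = -1 + -4 = -5 (checks out)
3. r3 = 6 (confirmed correct)
4. r2 = -4 (verified)
5. r3 = 4 (no discrepancy)
6. r2 = -4 - -4 = 0 (agrees with the transcript)
7. r3 = 4 - 0 = 4 (confirmed correct)
8. r2 = 0 + 4 = 4 (checks out)
9. r3 = 4 + 4 = 8 (no discrepancy)
10. r3 = -4 (no discrepancy)
11. r2 = -(4) = -4 (no discrepancy)
12. r1 = -4 + -4 = -8 (no discrepancy)
13. r3 = -4 (confirmed correct)
14. r3 = -4 * -8 = 32 (matches)
15. r1 = -8 + 32 = 24 (checks out)
Nothing is out of place; the run is error-free.

no error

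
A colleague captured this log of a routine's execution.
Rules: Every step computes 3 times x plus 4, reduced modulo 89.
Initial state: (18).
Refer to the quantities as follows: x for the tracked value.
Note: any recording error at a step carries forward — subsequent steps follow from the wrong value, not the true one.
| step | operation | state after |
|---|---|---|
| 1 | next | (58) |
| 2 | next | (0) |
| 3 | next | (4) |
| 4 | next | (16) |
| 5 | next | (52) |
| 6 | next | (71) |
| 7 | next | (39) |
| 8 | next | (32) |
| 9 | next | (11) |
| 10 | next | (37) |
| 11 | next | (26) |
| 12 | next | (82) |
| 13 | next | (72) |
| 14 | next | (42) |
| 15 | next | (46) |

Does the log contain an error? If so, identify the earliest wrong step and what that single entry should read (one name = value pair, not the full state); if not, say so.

Step 1: x = (3*18 + 4) mod 89 = 58 — exactly as logged.
Step 2: x = (3*58 + 4) mod 89 = 0 — exactly as logged.
Step 3: x = (3*0 + 4) mod 89 = 4 — same as recorded.
Step 4: x = (3*4 + 4) mod 89 = 16 — in agreement.
Step 5: x = (3*16 + 4) mod 89 = 52 — exactly as logged.
Step 6: x = (3*52 + 4) mod 89 = 71 — confirmed correct.
Step 7: x = (3*71 + 4) mod 89 = 39 — consistent with the log.
Step 8: x = (3*39 + 4) mod 89 = 32 — agrees with the log.
Step 9: x = (3*32 + 4) mod 89 = 11 — confirmed correct.
Step 10: x = (3*11 + 4) mod 89 = 37 — in agreement.
Step 11: x = (3*37 + 4) mod 89 = 26 — agrees with the log.
Step 12: x = (3*26 + 4) mod 89 = 82 — consistent with the log.
Step 13: x = (3*82 + 4) mod 89 = 72 — agrees with the log.
Step 14: x = (3*72 + 4) mod 89 = 42 — matches.
Step 15: x = (3*42 + 4) mod 89 = 41 — first mismatch against the log.
The earliest wrong entry is at step 15: it should read x = 41.

step 15, x = 41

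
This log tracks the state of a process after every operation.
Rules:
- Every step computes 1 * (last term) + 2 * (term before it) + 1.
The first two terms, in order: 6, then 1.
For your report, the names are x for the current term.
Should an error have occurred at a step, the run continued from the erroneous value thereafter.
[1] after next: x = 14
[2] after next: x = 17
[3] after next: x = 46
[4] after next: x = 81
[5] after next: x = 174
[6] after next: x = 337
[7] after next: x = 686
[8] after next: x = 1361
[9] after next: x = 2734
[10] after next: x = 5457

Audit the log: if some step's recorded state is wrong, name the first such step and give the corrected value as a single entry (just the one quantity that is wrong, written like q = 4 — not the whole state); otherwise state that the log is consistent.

Step 1: x = 1*(1) + (2)*(6) + (1) = 14 — matches.
Step 2: x = 1*(14) + (2)*(1) + (1) = 17 — verified.
Step 3: x = 1*(17) + (2)*(14) + (1) = 46 — in agreement.
Step 4: x = 1*(46) + (2)*(17) + (1) = 81 — confirmed correct.
Step 5: x = 1*(81) + (2)*(46) + (1) = 174 — confirmed correct.
Step 6: x = 1*(174) + (2)*(81) + (1) = 337 — exactly as logged.
Step 7: x = 1*(337) + (2)*(174) + (1) = 686 — exactly as logged.
Step 8: x = 1*(686) + (2)*(337) + (1) = 1361 — no discrepancy.
Step 9: x = 1*(1361) + (2)*(686) + (1) = 2734 — agrees with the log.
Step 10: x = 1*(2734) + (2)*(1361) + (1) = 5457 — matches.
Every step is consistent.

no error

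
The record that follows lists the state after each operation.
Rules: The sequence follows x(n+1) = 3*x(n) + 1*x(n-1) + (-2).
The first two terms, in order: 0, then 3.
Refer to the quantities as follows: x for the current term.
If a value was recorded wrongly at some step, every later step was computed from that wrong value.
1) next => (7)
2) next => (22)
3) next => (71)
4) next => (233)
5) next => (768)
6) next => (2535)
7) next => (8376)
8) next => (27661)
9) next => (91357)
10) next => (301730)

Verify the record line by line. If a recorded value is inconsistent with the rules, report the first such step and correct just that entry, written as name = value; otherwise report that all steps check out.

step 7, x = 8371

step 1: x = 3*(3) + (1)*(0) + (-2) = 7 -> consistent with the record
step 2: x = 3*(7) + (1)*(3) + (-2) = 22 -> exactly as logged
step 3: x = 3*(22) + (1)*(7) + (-2) = 71 -> verified
step 4: x = 3*(71) + (1)*(22) + (-2) = 233 -> consistent with the record
step 5: x = 3*(233) + (1)*(71) + (-2) = 768 -> checks out
step 6: x = 3*(768) + (1)*(233) + (-2) = 2535 -> no discrepancy
step 7: x = 3*(2535) + (1)*(768) + (-2) = 8371 -> the recorded entry deviates here
That makes step 7 the first incorrect line — x = 8371 is what it should show.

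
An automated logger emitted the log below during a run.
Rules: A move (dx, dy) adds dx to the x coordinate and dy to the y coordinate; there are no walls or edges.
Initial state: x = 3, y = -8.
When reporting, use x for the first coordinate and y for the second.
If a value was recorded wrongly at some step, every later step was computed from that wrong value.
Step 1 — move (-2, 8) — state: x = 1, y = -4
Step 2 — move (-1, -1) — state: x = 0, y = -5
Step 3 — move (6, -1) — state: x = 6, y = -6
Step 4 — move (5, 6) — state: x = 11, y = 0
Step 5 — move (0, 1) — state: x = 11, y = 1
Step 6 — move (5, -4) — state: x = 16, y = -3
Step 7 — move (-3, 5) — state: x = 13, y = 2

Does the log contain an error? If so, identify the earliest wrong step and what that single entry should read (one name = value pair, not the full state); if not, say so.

step 1: x = 3 + (-2) = 1, y = -8 + (8) = 0 -> the recorded entry deviates here
The earliest wrong entry is at step 1: it should read y = 0.

step 1, y = 0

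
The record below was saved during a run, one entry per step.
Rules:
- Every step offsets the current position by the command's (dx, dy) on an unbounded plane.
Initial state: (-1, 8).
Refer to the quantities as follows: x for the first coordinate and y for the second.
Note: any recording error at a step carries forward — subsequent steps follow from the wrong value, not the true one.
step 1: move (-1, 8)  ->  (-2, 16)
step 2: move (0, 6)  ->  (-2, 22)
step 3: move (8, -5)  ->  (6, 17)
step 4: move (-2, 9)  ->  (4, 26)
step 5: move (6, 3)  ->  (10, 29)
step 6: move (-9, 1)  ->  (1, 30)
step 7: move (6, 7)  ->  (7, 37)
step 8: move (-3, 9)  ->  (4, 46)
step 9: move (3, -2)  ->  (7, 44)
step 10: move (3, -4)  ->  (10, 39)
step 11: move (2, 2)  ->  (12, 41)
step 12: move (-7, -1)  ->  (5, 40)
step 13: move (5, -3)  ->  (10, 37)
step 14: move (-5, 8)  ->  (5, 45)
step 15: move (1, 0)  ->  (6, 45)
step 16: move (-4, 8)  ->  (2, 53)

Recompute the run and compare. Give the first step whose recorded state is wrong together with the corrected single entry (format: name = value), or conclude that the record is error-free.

step 10, y = 40

Step 1: x = -1 + (-1) = -2, y = 8 + (8) = 16 — no discrepancy.
Step 2: x = -2 + (0) = -2, y = 16 + (6) = 22 — no discrepancy.
Step 3: x = -2 + (8) = 6, y = 22 + (-5) = 17 — matches.
Step 4: x = 6 + (-2) = 4, y = 17 + (9) = 26 — consistent with the record.
Step 5: x = 4 + (6) = 10, y = 26 + (3) = 29 — no discrepancy.
Step 6: x = 10 + (-9) = 1, y = 29 + (1) = 30 — same as recorded.
Step 7: x = 1 + (6) = 7, y = 30 + (7) = 37 — agrees with the record.
Step 8: x = 7 + (-3) = 4, y = 37 + (9) = 46 — consistent with the record.
Step 9: x = 4 + (3) = 7, y = 46 + (-2) = 44 — no discrepancy.
Step 10: x = 7 + (3) = 10, y = 44 + (-4) = 40 — this is not what the record shows.
First deviation found at step 10; the corrected entry is y = 40.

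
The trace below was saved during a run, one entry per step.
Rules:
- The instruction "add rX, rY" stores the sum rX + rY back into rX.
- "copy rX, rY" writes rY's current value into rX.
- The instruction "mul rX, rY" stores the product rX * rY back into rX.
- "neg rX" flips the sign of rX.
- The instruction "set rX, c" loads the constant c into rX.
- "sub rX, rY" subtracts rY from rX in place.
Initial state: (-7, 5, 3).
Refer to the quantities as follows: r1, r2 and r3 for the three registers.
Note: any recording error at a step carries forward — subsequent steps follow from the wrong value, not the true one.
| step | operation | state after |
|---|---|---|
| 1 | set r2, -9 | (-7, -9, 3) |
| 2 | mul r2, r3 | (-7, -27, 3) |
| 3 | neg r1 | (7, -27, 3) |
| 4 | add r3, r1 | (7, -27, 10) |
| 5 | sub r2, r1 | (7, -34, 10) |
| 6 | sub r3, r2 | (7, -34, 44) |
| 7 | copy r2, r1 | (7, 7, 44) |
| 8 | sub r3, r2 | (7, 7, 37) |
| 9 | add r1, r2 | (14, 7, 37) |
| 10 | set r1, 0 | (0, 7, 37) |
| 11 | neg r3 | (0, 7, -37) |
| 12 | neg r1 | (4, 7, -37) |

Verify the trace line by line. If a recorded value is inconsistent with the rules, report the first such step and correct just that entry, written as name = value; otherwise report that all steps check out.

Step 1: r2 = -9 — agrees with the trace.
Step 2: r2 = -9 * 3 = -27 — confirmed correct.
Step 3: r1 = -(-7) = 7 — consistent with the trace.
Step 4: r3 = 3 + 7 = 10 — agrees with the trace.
Step 5: r2 = -27 - 7 = -34 — confirmed correct.
Step 6: r3 = 10 - -34 = 44 — agrees with the trace.
Step 7: r2 = 7 — same as recorded.
Step 8: r3 = 44 - 7 = 37 — checks out.
Step 9: r1 = 7 + 7 = 14 — checks out.
Step 10: r1 = 0 — verified.
Step 11: r3 = -(37) = -37 — verified.
Step 12: r1 = -(0) = 0 — the trace has a different value.
Step 12 is the first one off; corrected, r1 = 0.

step 12, r1 = 0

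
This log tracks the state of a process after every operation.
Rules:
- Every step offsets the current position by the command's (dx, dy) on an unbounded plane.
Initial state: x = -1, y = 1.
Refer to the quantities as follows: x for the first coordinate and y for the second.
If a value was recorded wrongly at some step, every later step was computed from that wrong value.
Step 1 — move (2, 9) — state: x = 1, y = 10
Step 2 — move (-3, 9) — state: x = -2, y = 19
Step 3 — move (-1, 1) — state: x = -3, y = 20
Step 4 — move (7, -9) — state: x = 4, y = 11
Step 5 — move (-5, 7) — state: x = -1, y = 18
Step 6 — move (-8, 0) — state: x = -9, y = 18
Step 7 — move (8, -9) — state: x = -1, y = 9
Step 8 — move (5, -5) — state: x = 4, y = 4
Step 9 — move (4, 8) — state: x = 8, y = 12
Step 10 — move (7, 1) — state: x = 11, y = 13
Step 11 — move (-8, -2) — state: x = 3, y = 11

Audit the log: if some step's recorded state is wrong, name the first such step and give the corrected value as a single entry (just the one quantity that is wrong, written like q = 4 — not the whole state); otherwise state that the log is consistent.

Recomputing the run from the initial state:
step 1: x = 1, y = 10
step 2: x = -2, y = 19
step 3: x = -3, y = 20
step 4: x = 4, y = 11
step 5: x = -1, y = 18
step 6: x = -9, y = 18
step 7: x = -1, y = 9
step 8: x = 4, y = 4
step 9: x = 8, y = 12
step 10: x = 15, y = 13
step 11: x = 7, y = 11
The first disagreement with the log is at step 10, where the value should be x = 15.

step 10, x = 15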